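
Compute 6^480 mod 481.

6^1 ≡ 6 (mod 481)
6^2 ≡ 6^2 = 36 ≡ 36 (mod 481)
6^4 ≡ 36^2 = 1296 ≡ 334 (mod 481)
6^8 ≡ 334^2 = 111556 ≡ 445 (mod 481)
6^16 ≡ 445^2 = 198025 ≡ 334 (mod 481)
6^32 ≡ 334^2 = 111556 ≡ 445 (mod 481)
6^64 ≡ 445^2 = 198025 ≡ 334 (mod 481)
6^128 ≡ 334^2 = 111556 ≡ 445 (mod 481)
6^256 ≡ 445^2 = 198025 ≡ 334 (mod 481)
480 = 256 + 128 + 64 + 32 in binary powers of 2.
So 6^480 ≡ 334 · 445 · 334 · 445 ≡ 1 (mod 481).
Since the result is 1, base 6 gives no evidence that 481 is composite.

1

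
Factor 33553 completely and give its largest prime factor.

89

33553 = 13 · 2581
2581 = 29 · 89
89 is prime.
So 33553 = 13 · 29 · 89; the largest prime factor is 89.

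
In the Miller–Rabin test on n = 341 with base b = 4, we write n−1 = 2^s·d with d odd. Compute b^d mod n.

341 − 1 = 340 = 2^2 · 85, so d = 85.
4^1 ≡ 4 (mod 341)
4^2 ≡ 4^2 = 16 ≡ 16 (mod 341)
4^4 ≡ 16^2 = 256 ≡ 256 (mod 341)
4^8 ≡ 256^2 = 65536 ≡ 64 (mod 341)
4^16 ≡ 64^2 = 4096 ≡ 4 (mod 341)
4^32 ≡ 4^2 = 16 ≡ 16 (mod 341)
4^64 ≡ 16^2 = 256 ≡ 256 (mod 341)
85 = 64 + 16 + 4 + 1 in binary powers of 2.
So 4^85 ≡ 256 · 4 · 256 · 4 ≡ 1 (mod 341).
Since 4^d ≡ 1 (mod 341), base 4 does not prove 341 composite.

1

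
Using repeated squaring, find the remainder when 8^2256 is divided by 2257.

8^1 ≡ 8 (mod 2257)
8^2 ≡ 8^2 = 64 ≡ 64 (mod 2257)
8^4 ≡ 64^2 = 4096 ≡ 1839 (mod 2257)
8^8 ≡ 1839^2 = 3381921 ≡ 935 (mod 2257)
8^16 ≡ 935^2 = 874225 ≡ 766 (mod 2257)
8^32 ≡ 766^2 = 586756 ≡ 2193 (mod 2257)
8^64 ≡ 2193^2 = 4809249 ≡ 1839 (mod 2257)
8^128 ≡ 1839^2 = 3381921 ≡ 935 (mod 2257)
8^256 ≡ 935^2 = 874225 ≡ 766 (mod 2257)
8^512 ≡ 766^2 = 586756 ≡ 2193 (mod 2257)
8^1024 ≡ 2193^2 = 4809249 ≡ 1839 (mod 2257)
8^2048 ≡ 1839^2 = 3381921 ≡ 935 (mod 2257)
2256 = 2048 + 128 + 64 + 16 in binary powers of 2.
So 8^2256 ≡ 935 · 935 · 1839 · 766 ≡ 1925 (mod 2257).
Since 1925 ≠ 1, base 8 is a Fermat witness: 2257 is composite.

1925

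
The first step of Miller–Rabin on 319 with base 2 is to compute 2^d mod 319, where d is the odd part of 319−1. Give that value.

171

319 − 1 = 318 = 2^1 · 159, so d = 159.
2^1 ≡ 2 (mod 319)
2^2 ≡ 2^2 = 4 ≡ 4 (mod 319)
2^4 ≡ 4^2 = 16 ≡ 16 (mod 319)
2^8 ≡ 16^2 = 256 ≡ 256 (mod 319)
2^16 ≡ 256^2 = 65536 ≡ 141 (mod 319)
2^32 ≡ 141^2 = 19881 ≡ 103 (mod 319)
2^64 ≡ 103^2 = 10609 ≡ 82 (mod 319)
2^128 ≡ 82^2 = 6724 ≡ 25 (mod 319)
159 = 128 + 16 + 8 + 4 + 2 + 1 in binary powers of 2.
So 2^159 ≡ 25 · 141 · 256 · 16 · 4 · 2 ≡ 171 (mod 319).
Squaring chain: 171; never reaches −1, so base 2 is a Miller–Rabin witness that 319 is composite.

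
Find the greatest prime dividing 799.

47

799 = 17 · 47
47 is prime.
So 799 = 17 · 47; the largest prime factor is 47.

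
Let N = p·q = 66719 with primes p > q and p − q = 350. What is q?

Since p = q + 350, we have 66719 = q(q + 350), so q² + 350q − 66719 = 0.
Discriminant: 350² + 4·66719 = 122500 + 266876 = 389376; √389376 = 624.
q = (−350 + 624)/2 = 137, and p = q + 350 = 487.
Check: 137 · 487 = 66719.

137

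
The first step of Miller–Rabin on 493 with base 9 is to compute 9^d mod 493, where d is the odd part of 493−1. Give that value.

493 − 1 = 492 = 2^2 · 123, so d = 123.
9^1 ≡ 9 (mod 493)
9^2 ≡ 9^2 = 81 ≡ 81 (mod 493)
9^4 ≡ 81^2 = 6561 ≡ 152 (mod 493)
9^8 ≡ 152^2 = 23104 ≡ 426 (mod 493)
9^16 ≡ 426^2 = 181476 ≡ 52 (mod 493)
9^32 ≡ 52^2 = 2704 ≡ 239 (mod 493)
9^64 ≡ 239^2 = 57121 ≡ 426 (mod 493)
123 = 64 + 32 + 16 + 8 + 2 + 1 in binary powers of 2.
So 9^123 ≡ 426 · 239 · 52 · 426 · 81 · 9 ≡ 457 (mod 493).
Squaring chain: 457 → 310; never reaches −1, so base 9 is a Miller–Rabin witness that 493 is composite.

457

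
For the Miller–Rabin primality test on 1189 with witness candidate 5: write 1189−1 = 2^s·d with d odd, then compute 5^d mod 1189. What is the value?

1169

1189 − 1 = 1188 = 2^2 · 297, so d = 297.
5^1 ≡ 5 (mod 1189)
5^2 ≡ 5^2 = 25 ≡ 25 (mod 1189)
5^4 ≡ 25^2 = 625 ≡ 625 (mod 1189)
5^8 ≡ 625^2 = 390625 ≡ 633 (mod 1189)
5^16 ≡ 633^2 = 400689 ≡ 1185 (mod 1189)
5^32 ≡ 1185^2 = 1404225 ≡ 16 (mod 1189)
5^64 ≡ 16^2 = 256 ≡ 256 (mod 1189)
5^128 ≡ 256^2 = 65536 ≡ 141 (mod 1189)
5^256 ≡ 141^2 = 19881 ≡ 857 (mod 1189)
297 = 256 + 32 + 8 + 1 in binary powers of 2.
So 5^297 ≡ 857 · 16 · 633 · 5 ≡ 1169 (mod 1189).
Squaring chain: 1169 → 400; never reaches −1, so base 5 is a Miller–Rabin witness that 1189 is composite.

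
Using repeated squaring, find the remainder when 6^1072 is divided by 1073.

6^1 ≡ 6 (mod 1073)
6^2 ≡ 6^2 = 36 ≡ 36 (mod 1073)
6^4 ≡ 36^2 = 1296 ≡ 223 (mod 1073)
6^8 ≡ 223^2 = 49729 ≡ 371 (mod 1073)
6^16 ≡ 371^2 = 137641 ≡ 297 (mod 1073)
6^32 ≡ 297^2 = 88209 ≡ 223 (mod 1073)
6^64 ≡ 223^2 = 49729 ≡ 371 (mod 1073)
6^128 ≡ 371^2 = 137641 ≡ 297 (mod 1073)
6^256 ≡ 297^2 = 88209 ≡ 223 (mod 1073)
6^512 ≡ 223^2 = 49729 ≡ 371 (mod 1073)
6^1024 ≡ 371^2 = 137641 ≡ 297 (mod 1073)
1072 = 1024 + 32 + 16 in binary powers of 2.
So 6^1072 ≡ 297 · 223 · 297 ≡ 371 (mod 1073).
Since 371 ≠ 1, base 6 is a Fermat witness: 1073 is composite.

371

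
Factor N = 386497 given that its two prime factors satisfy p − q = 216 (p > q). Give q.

Since p = q + 216, we have 386497 = q(q + 216), so q² + 216q − 386497 = 0.
Discriminant: 216² + 4·386497 = 46656 + 1545988 = 1592644; √1592644 = 1262.
q = (−216 + 1262)/2 = 523, and p = q + 216 = 739.
Check: 523 · 739 = 386497.

523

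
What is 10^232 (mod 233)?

10^1 ≡ 10 (mod 233)
10^2 ≡ 10^2 = 100 ≡ 100 (mod 233)
10^4 ≡ 100^2 = 10000 ≡ 214 (mod 233)
10^8 ≡ 214^2 = 45796 ≡ 128 (mod 233)
10^16 ≡ 128^2 = 16384 ≡ 74 (mod 233)
10^32 ≡ 74^2 = 5476 ≡ 117 (mod 233)
10^64 ≡ 117^2 = 13689 ≡ 175 (mod 233)
10^128 ≡ 175^2 = 30625 ≡ 102 (mod 233)
232 = 128 + 64 + 32 + 8 in binary powers of 2.
So 10^232 ≡ 102 · 175 · 117 · 128 ≡ 1 (mod 233).
Since the result is 1, base 10 gives no evidence that 233 is composite.

1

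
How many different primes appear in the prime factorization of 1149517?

3

1149517 = 23^2 · 2173
2173 = 41 · 53
1149517 = 23^2 · 41 · 53, which has 3 distinct prime factors.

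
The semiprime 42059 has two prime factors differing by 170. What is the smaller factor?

Since p = q + 170, we have 42059 = q(q + 170), so q² + 170q − 42059 = 0.
Discriminant: 170² + 4·42059 = 28900 + 168236 = 197136; √197136 = 444.
q = (−170 + 444)/2 = 137, and p = q + 170 = 307.
Check: 137 · 307 = 42059.

137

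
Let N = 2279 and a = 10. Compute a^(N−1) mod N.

10^1 ≡ 10 (mod 2279)
10^2 ≡ 10^2 = 100 ≡ 100 (mod 2279)
10^4 ≡ 100^2 = 10000 ≡ 884 (mod 2279)
10^8 ≡ 884^2 = 781456 ≡ 2038 (mod 2279)
10^16 ≡ 2038^2 = 4153444 ≡ 1106 (mod 2279)
10^32 ≡ 1106^2 = 1223236 ≡ 1692 (mod 2279)
10^64 ≡ 1692^2 = 2862864 ≡ 440 (mod 2279)
10^128 ≡ 440^2 = 193600 ≡ 2164 (mod 2279)
10^256 ≡ 2164^2 = 4682896 ≡ 1830 (mod 2279)
10^512 ≡ 1830^2 = 3348900 ≡ 1049 (mod 2279)
10^1024 ≡ 1049^2 = 1100401 ≡ 1923 (mod 2279)
10^2048 ≡ 1923^2 = 3697929 ≡ 1391 (mod 2279)
2278 = 2048 + 128 + 64 + 32 + 4 + 2 in binary powers of 2.
So 10^2278 ≡ 1391 · 2164 · 440 · 1692 · 884 · 100 ≡ 152 (mod 2279).
Since 152 ≠ 1, base 10 is a Fermat witness: 2279 is composite.

152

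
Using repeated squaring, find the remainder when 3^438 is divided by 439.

1

3^1 ≡ 3 (mod 439)
3^2 ≡ 3^2 = 9 ≡ 9 (mod 439)
3^4 ≡ 9^2 = 81 ≡ 81 (mod 439)
3^8 ≡ 81^2 = 6561 ≡ 415 (mod 439)
3^16 ≡ 415^2 = 172225 ≡ 137 (mod 439)
3^32 ≡ 137^2 = 18769 ≡ 331 (mod 439)
3^64 ≡ 331^2 = 109561 ≡ 250 (mod 439)
3^128 ≡ 250^2 = 62500 ≡ 162 (mod 439)
3^256 ≡ 162^2 = 26244 ≡ 343 (mod 439)
438 = 256 + 128 + 32 + 16 + 4 + 2 in binary powers of 2.
So 3^438 ≡ 343 · 162 · 331 · 137 · 81 · 9 ≡ 1 (mod 439).
Since the result is 1, base 3 gives no evidence that 439 is composite.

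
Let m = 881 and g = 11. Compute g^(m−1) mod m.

1

11^1 ≡ 11 (mod 881)
11^2 ≡ 11^2 = 121 ≡ 121 (mod 881)
11^4 ≡ 121^2 = 14641 ≡ 545 (mod 881)
11^8 ≡ 545^2 = 297025 ≡ 128 (mod 881)
11^16 ≡ 128^2 = 16384 ≡ 526 (mod 881)
11^32 ≡ 526^2 = 276676 ≡ 42 (mod 881)
11^64 ≡ 42^2 = 1764 ≡ 2 (mod 881)
11^128 ≡ 2^2 = 4 ≡ 4 (mod 881)
11^256 ≡ 4^2 = 16 ≡ 16 (mod 881)
11^512 ≡ 16^2 = 256 ≡ 256 (mod 881)
880 = 512 + 256 + 64 + 32 + 16 in binary powers of 2.
So 11^880 ≡ 256 · 16 · 2 · 42 · 526 ≡ 1 (mod 881).
Since the result is 1, base 11 gives no evidence that 881 is composite.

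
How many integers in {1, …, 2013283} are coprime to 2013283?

1960200

Factor: 2013283 = 67 · 151 · 199.
φ(2013283) = (67−1) · (151−1) · (199−1) = 66 · 150 · 198 = 1960200.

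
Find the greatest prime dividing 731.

43

731 = 17 · 43
43 is prime.
So 731 = 17 · 43; the largest prime factor is 43.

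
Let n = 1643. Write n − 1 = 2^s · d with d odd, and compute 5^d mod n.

273

1643 − 1 = 1642 = 2^1 · 821, so d = 821.
5^1 ≡ 5 (mod 1643)
5^2 ≡ 5^2 = 25 ≡ 25 (mod 1643)
5^4 ≡ 25^2 = 625 ≡ 625 (mod 1643)
5^8 ≡ 625^2 = 390625 ≡ 1234 (mod 1643)
5^16 ≡ 1234^2 = 1522756 ≡ 1338 (mod 1643)
5^32 ≡ 1338^2 = 1790244 ≡ 1017 (mod 1643)
5^64 ≡ 1017^2 = 1034289 ≡ 842 (mod 1643)
5^128 ≡ 842^2 = 708964 ≡ 831 (mod 1643)
5^256 ≡ 831^2 = 690561 ≡ 501 (mod 1643)
5^512 ≡ 501^2 = 251001 ≡ 1265 (mod 1643)
821 = 512 + 256 + 32 + 16 + 4 + 1 in binary powers of 2.
So 5^821 ≡ 1265 · 501 · 1017 · 1338 · 625 · 5 ≡ 273 (mod 1643).
Squaring chain: 273; never reaches −1, so base 5 is a Miller–Rabin witness that 1643 is composite.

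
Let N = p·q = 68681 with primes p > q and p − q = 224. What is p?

Since p = q + 224, we have 68681 = q(q + 224), so q² + 224q − 68681 = 0.
Discriminant: 224² + 4·68681 = 50176 + 274724 = 324900; √324900 = 570.
q = (−224 + 570)/2 = 173, and p = q + 224 = 397.
Check: 173 · 397 = 68681.

397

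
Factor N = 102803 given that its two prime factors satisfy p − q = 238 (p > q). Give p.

461

Since p = q + 238, we have 102803 = q(q + 238), so q² + 238q − 102803 = 0.
Discriminant: 238² + 4·102803 = 56644 + 411212 = 467856; √467856 = 684.
q = (−238 + 684)/2 = 223, and p = q + 238 = 461.
Check: 223 · 461 = 102803.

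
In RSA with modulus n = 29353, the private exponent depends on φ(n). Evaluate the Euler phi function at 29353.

Factor: 29353 = 149 · 197.
φ(29353) = (149−1) · (197−1) = 148 · 196 = 29008.

29008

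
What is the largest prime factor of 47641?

47641 = 11 · 4331
4331 = 61 · 71
71 is prime.
So 47641 = 11 · 61 · 71; the largest prime factor is 71.

71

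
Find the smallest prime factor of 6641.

6641 is odd.
Digit sum 17, not divisible by 3.
Ends in 1: not divisible by 5.
7: 6641 = 7·948 + 5
11: 6641 = 11·603 + 8
13: 6641 = 13·510 + 11
17: 6641 = 17·390 + 11
19: 6641 = 19·349 + 10
23: 6641 = 23·288 + 17
29: 6641 = 29·229

29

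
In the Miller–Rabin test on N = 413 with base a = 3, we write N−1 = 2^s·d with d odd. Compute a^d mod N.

413 − 1 = 412 = 2^2 · 103, so d = 103.
3^1 ≡ 3 (mod 413)
3^2 ≡ 3^2 = 9 ≡ 9 (mod 413)
3^4 ≡ 9^2 = 81 ≡ 81 (mod 413)
3^8 ≡ 81^2 = 6561 ≡ 366 (mod 413)
3^16 ≡ 366^2 = 133956 ≡ 144 (mod 413)
3^32 ≡ 144^2 = 20736 ≡ 86 (mod 413)
3^64 ≡ 86^2 = 7396 ≡ 375 (mod 413)
103 = 64 + 32 + 4 + 2 + 1 in binary powers of 2.
So 3^103 ≡ 375 · 86 · 81 · 9 · 3 ≡ 262 (mod 413).
Squaring chain: 262 → 86; never reaches −1, so base 3 is a Miller–Rabin witness that 413 is composite.

262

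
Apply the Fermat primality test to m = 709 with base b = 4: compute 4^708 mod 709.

4^1 ≡ 4 (mod 709)
4^2 ≡ 4^2 = 16 ≡ 16 (mod 709)
4^4 ≡ 16^2 = 256 ≡ 256 (mod 709)
4^8 ≡ 256^2 = 65536 ≡ 308 (mod 709)
4^16 ≡ 308^2 = 94864 ≡ 567 (mod 709)
4^32 ≡ 567^2 = 321489 ≡ 312 (mod 709)
4^64 ≡ 312^2 = 97344 ≡ 211 (mod 709)
4^128 ≡ 211^2 = 44521 ≡ 563 (mod 709)
4^256 ≡ 563^2 = 316969 ≡ 46 (mod 709)
4^512 ≡ 46^2 = 2116 ≡ 698 (mod 709)
708 = 512 + 128 + 64 + 4 in binary powers of 2.
So 4^708 ≡ 698 · 563 · 211 · 256 ≡ 1 (mod 709).
Since the result is 1, base 4 gives no evidence that 709 is composite.

1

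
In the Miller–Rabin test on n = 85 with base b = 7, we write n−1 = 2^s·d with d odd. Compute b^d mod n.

85 − 1 = 84 = 2^2 · 21, so d = 21.
7^1 ≡ 7 (mod 85)
7^2 ≡ 7^2 = 49 ≡ 49 (mod 85)
7^4 ≡ 49^2 = 2401 ≡ 21 (mod 85)
7^8 ≡ 21^2 = 441 ≡ 16 (mod 85)
7^16 ≡ 16^2 = 256 ≡ 1 (mod 85)
21 = 16 + 4 + 1 in binary powers of 2.
So 7^21 ≡ 1 · 21 · 7 ≡ 62 (mod 85).
Squaring chain: 62 → 19; never reaches −1, so base 7 is a Miller–Rabin witness that 85 is composite.

62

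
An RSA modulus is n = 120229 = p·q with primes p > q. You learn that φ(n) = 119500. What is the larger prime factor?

479

φ(n) = (p−1)(q−1) = n − (p+q) + 1, so p + q = 120229 − 119500 + 1 = 730.
p and q are the roots of t² − 730t + 120229 = 0.
Discriminant: 730² − 4·120229 = 532900 − 480916 = 51984; √51984 = 228.
q = (730 − 228)/2 = 251, p = (730 + 228)/2 = 479.
Check: 251 · 479 = 120229.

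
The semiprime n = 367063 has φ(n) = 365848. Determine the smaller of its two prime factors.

φ(n) = (p−1)(q−1) = n − (p+q) + 1, so p + q = 367063 − 365848 + 1 = 1216.
p and q are the roots of t² − 1216t + 367063 = 0.
Discriminant: 1216² − 4·367063 = 1478656 − 1468252 = 10404; √10404 = 102.
q = (1216 − 102)/2 = 557, p = (1216 + 102)/2 = 659.
Check: 557 · 659 = 367063.

557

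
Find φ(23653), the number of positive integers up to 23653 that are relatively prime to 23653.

19440

Factor: 23653 = 7 · 31 · 109.
φ(23653) = (7−1) · (31−1) · (109−1) = 6 · 30 · 108 = 19440.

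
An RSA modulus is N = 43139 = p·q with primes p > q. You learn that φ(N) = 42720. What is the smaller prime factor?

φ(n) = (p−1)(q−1) = n − (p+q) + 1, so p + q = 43139 − 42720 + 1 = 420.
p and q are the roots of t² − 420t + 43139 = 0.
Discriminant: 420² − 4·43139 = 176400 − 172556 = 3844; √3844 = 62.
q = (420 − 62)/2 = 179, p = (420 + 62)/2 = 241.
Check: 179 · 241 = 43139.

179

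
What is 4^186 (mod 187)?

169

4^1 ≡ 4 (mod 187)
4^2 ≡ 4^2 = 16 ≡ 16 (mod 187)
4^4 ≡ 16^2 = 256 ≡ 69 (mod 187)
4^8 ≡ 69^2 = 4761 ≡ 86 (mod 187)
4^16 ≡ 86^2 = 7396 ≡ 103 (mod 187)
4^32 ≡ 103^2 = 10609 ≡ 137 (mod 187)
4^64 ≡ 137^2 = 18769 ≡ 69 (mod 187)
4^128 ≡ 69^2 = 4761 ≡ 86 (mod 187)
186 = 128 + 32 + 16 + 8 + 2 in binary powers of 2.
So 4^186 ≡ 86 · 137 · 103 · 86 · 16 ≡ 169 (mod 187).
Since 169 ≠ 1, base 4 is a Fermat witness: 187 is composite.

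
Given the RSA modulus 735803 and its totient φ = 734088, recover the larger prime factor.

877

φ(n) = (p−1)(q−1) = n − (p+q) + 1, so p + q = 735803 − 734088 + 1 = 1716.
p and q are the roots of t² − 1716t + 735803 = 0.
Discriminant: 1716² − 4·735803 = 2944656 − 2943212 = 1444; √1444 = 38.
q = (1716 − 38)/2 = 839, p = (1716 + 38)/2 = 877.
Check: 839 · 877 = 735803.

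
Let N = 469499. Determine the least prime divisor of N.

23

469499 is odd.
Digit sum 41, not divisible by 3.
Ends in 9: not divisible by 5.
7: 469499 = 7·67071 + 2
11: 469499 = 11·42681 + 8
13: 469499 = 13·36115 + 4
17: 469499 = 17·27617 + 10
19: 469499 = 19·24710 + 9
23: 469499 = 23·20413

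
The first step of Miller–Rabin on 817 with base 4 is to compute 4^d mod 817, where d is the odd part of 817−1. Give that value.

790

817 − 1 = 816 = 2^4 · 51, so d = 51.
4^1 ≡ 4 (mod 817)
4^2 ≡ 4^2 = 16 ≡ 16 (mod 817)
4^4 ≡ 16^2 = 256 ≡ 256 (mod 817)
4^8 ≡ 256^2 = 65536 ≡ 176 (mod 817)
4^16 ≡ 176^2 = 30976 ≡ 747 (mod 817)
4^32 ≡ 747^2 = 558009 ≡ 815 (mod 817)
51 = 32 + 16 + 2 + 1 in binary powers of 2.
So 4^51 ≡ 815 · 747 · 16 · 4 ≡ 790 (mod 817).
Squaring chain: 790 → 729 → 391 → 102; never reaches −1, so base 4 is a Miller–Rabin witness that 817 is composite.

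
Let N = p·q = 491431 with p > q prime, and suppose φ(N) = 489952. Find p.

977

φ(n) = (p−1)(q−1) = n − (p+q) + 1, so p + q = 491431 − 489952 + 1 = 1480.
p and q are the roots of t² − 1480t + 491431 = 0.
Discriminant: 1480² − 4·491431 = 2190400 − 1965724 = 224676; √224676 = 474.
q = (1480 − 474)/2 = 503, p = (1480 + 474)/2 = 977.
Check: 503 · 977 = 491431.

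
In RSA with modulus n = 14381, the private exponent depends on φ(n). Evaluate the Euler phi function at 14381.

14112

Factor: 14381 = 73 · 197.
φ(14381) = (73−1) · (197−1) = 72 · 196 = 14112.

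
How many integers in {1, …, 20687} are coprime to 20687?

Factor: 20687 = 137 · 151.
φ(20687) = (137−1) · (151−1) = 136 · 150 = 20400.

20400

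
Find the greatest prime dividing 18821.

18821 = 11 · 1711
1711 = 29 · 59
59 is prime.
So 18821 = 11 · 29 · 59; the largest prime factor is 59.

59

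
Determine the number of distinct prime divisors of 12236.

12236 = 2^2 · 3059
3059 = 7 · 437
437 = 19 · 23
12236 = 2^2 · 7 · 19 · 23, which has 4 distinct prime factors.

4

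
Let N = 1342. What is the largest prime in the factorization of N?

1342 = 2 · 671
671 = 11 · 61
61 is prime.
So 1342 = 2 · 11 · 61; the largest prime factor is 61.

61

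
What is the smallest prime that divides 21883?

21883 is odd.
Digit sum 22, not divisible by 3.
Ends in 3: not divisible by 5.
7: 21883 = 7·3126 + 1
11: 21883 = 11·1989 + 4
13: 21883 = 13·1683 + 4
17: 21883 = 17·1287 + 4
19: 21883 = 19·1151 + 14
23: 21883 = 23·951 + 10
29: 21883 = 29·754 + 17
31: 21883 = 31·705 + 28
37: 21883 = 37·591 + 16
41: 21883 = 41·533 + 30
43: 21883 = 43·508 + 39
47: 21883 = 47·465 + 28
53: 21883 = 53·412 + 47
59: 21883 = 59·370 + 53
61: 21883 = 61·358 + 45
67: 21883 = 67·326 + 41
71: 21883 = 71·308 + 15
73: 21883 = 73·299 + 56
79: 21883 = 79·277

79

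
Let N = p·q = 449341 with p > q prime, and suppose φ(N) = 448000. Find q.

641

φ(n) = (p−1)(q−1) = n − (p+q) + 1, so p + q = 449341 − 448000 + 1 = 1342.
p and q are the roots of t² − 1342t + 449341 = 0.
Discriminant: 1342² − 4·449341 = 1800964 − 1797364 = 3600; √3600 = 60.
q = (1342 − 60)/2 = 641, p = (1342 + 60)/2 = 701.
Check: 641 · 701 = 449341.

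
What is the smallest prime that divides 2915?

5

2915 is odd.
Digit sum 17, not divisible by 3.
Ends in 5: divisible by 5.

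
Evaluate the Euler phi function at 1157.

Factor: 1157 = 13 · 89.
φ(1157) = (13−1) · (89−1) = 12 · 88 = 1056.

1056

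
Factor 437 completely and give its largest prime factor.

437 = 19 · 23
23 is prime.
So 437 = 19 · 23; the largest prime factor is 23.

23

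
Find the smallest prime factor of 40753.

40753 is odd.
Digit sum 19, not divisible by 3.
Ends in 3: not divisible by 5.
7: 40753 = 7·5821 + 6
11: 40753 = 11·3704 + 9
13: 40753 = 13·3134 + 11
17: 40753 = 17·2397 + 4
19: 40753 = 19·2144 + 17
23: 40753 = 23·1771 + 20
29: 40753 = 29·1405 + 8
31: 40753 = 31·1314 + 19
37: 40753 = 37·1101 + 16
41: 40753 = 41·993 + 40
43: 40753 = 43·947 + 32
47: 40753 = 47·867 + 4
53: 40753 = 53·768 + 49
59: 40753 = 59·690 + 43
61: 40753 = 61·668 + 5
67: 40753 = 67·608 + 17
71: 40753 = 71·573 + 70
73: 40753 = 73·558 + 19
79: 40753 = 79·515 + 68
83: 40753 = 83·491

83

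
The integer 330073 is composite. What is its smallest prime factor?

23

330073 is odd.
Digit sum 16, not divisible by 3.
Ends in 3: not divisible by 5.
7: 330073 = 7·47153 + 2
11: 330073 = 11·30006 + 7
13: 330073 = 13·25390 + 3
17: 330073 = 17·19416 + 1
19: 330073 = 19·17372 + 5
23: 330073 = 23·14351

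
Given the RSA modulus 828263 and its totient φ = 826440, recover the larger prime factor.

971

φ(n) = (p−1)(q−1) = n − (p+q) + 1, so p + q = 828263 − 826440 + 1 = 1824.
p and q are the roots of t² − 1824t + 828263 = 0.
Discriminant: 1824² − 4·828263 = 3326976 − 3313052 = 13924; √13924 = 118.
q = (1824 − 118)/2 = 853, p = (1824 + 118)/2 = 971.
Check: 853 · 971 = 828263.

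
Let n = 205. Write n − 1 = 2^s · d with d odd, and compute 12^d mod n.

205 − 1 = 204 = 2^2 · 51, so d = 51.
12^1 ≡ 12 (mod 205)
12^2 ≡ 12^2 = 144 ≡ 144 (mod 205)
12^4 ≡ 144^2 = 20736 ≡ 31 (mod 205)
12^8 ≡ 31^2 = 961 ≡ 141 (mod 205)
12^16 ≡ 141^2 = 19881 ≡ 201 (mod 205)
12^32 ≡ 201^2 = 40401 ≡ 16 (mod 205)
51 = 32 + 16 + 2 + 1 in binary powers of 2.
So 12^51 ≡ 16 · 201 · 144 · 12 ≡ 108 (mod 205).
Squaring chain: 108 → 184; never reaches −1, so base 12 is a Miller–Rabin witness that 205 is composite.

108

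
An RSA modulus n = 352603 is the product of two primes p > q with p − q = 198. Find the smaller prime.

503

Since p = q + 198, we have 352603 = q(q + 198), so q² + 198q − 352603 = 0.
Discriminant: 198² + 4·352603 = 39204 + 1410412 = 1449616; √1449616 = 1204.
q = (−198 + 1204)/2 = 503, and p = q + 198 = 701.
Check: 503 · 701 = 352603.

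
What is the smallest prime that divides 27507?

27507 is odd.
Digit sum 21, divisible by 3.

3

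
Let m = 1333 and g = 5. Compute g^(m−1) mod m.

838

5^1 ≡ 5 (mod 1333)
5^2 ≡ 5^2 = 25 ≡ 25 (mod 1333)
5^4 ≡ 25^2 = 625 ≡ 625 (mod 1333)
5^8 ≡ 625^2 = 390625 ≡ 56 (mod 1333)
5^16 ≡ 56^2 = 3136 ≡ 470 (mod 1333)
5^32 ≡ 470^2 = 220900 ≡ 955 (mod 1333)
5^64 ≡ 955^2 = 912025 ≡ 253 (mod 1333)
5^128 ≡ 253^2 = 64009 ≡ 25 (mod 1333)
5^256 ≡ 25^2 = 625 ≡ 625 (mod 1333)
5^512 ≡ 625^2 = 390625 ≡ 56 (mod 1333)
5^1024 ≡ 56^2 = 3136 ≡ 470 (mod 1333)
1332 = 1024 + 256 + 32 + 16 + 4 in binary powers of 2.
So 5^1332 ≡ 470 · 625 · 955 · 470 · 625 ≡ 838 (mod 1333).
Since 838 ≠ 1, base 5 is a Fermat witness: 1333 is composite.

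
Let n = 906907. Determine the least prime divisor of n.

906907 is odd.
Digit sum 31, not divisible by 3.
Ends in 7: not divisible by 5.
7: 906907 = 7·129558 + 1
11: 906907 = 11·82446 + 1
13: 906907 = 13·69762 + 1
17: 906907 = 17·53347 + 8
19: 906907 = 19·47731 + 18
23: 906907 = 23·39430 + 17
29: 906907 = 29·31272 + 19
31: 906907 = 31·29255 + 2
37: 906907 = 37·24511

37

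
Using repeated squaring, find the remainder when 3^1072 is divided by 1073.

3^1 ≡ 3 (mod 1073)
3^2 ≡ 3^2 = 9 ≡ 9 (mod 1073)
3^4 ≡ 9^2 = 81 ≡ 81 (mod 1073)
3^8 ≡ 81^2 = 6561 ≡ 123 (mod 1073)
3^16 ≡ 123^2 = 15129 ≡ 107 (mod 1073)
3^32 ≡ 107^2 = 11449 ≡ 719 (mod 1073)
3^64 ≡ 719^2 = 516961 ≡ 848 (mod 1073)
3^128 ≡ 848^2 = 719104 ≡ 194 (mod 1073)
3^256 ≡ 194^2 = 37636 ≡ 81 (mod 1073)
3^512 ≡ 81^2 = 6561 ≡ 123 (mod 1073)
3^1024 ≡ 123^2 = 15129 ≡ 107 (mod 1073)
1072 = 1024 + 32 + 16 in binary powers of 2.
So 3^1072 ≡ 107 · 719 · 107 ≡ 848 (mod 1073).
Since 848 ≠ 1, base 3 is a Fermat witness: 1073 is composite.

848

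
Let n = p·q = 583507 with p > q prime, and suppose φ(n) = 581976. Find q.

φ(n) = (p−1)(q−1) = n − (p+q) + 1, so p + q = 583507 − 581976 + 1 = 1532.
p and q are the roots of t² − 1532t + 583507 = 0.
Discriminant: 1532² − 4·583507 = 2347024 − 2334028 = 12996; √12996 = 114.
q = (1532 − 114)/2 = 709, p = (1532 + 114)/2 = 823.
Check: 709 · 823 = 583507.

709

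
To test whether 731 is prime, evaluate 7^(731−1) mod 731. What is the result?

36

7^1 ≡ 7 (mod 731)
7^2 ≡ 7^2 = 49 ≡ 49 (mod 731)
7^4 ≡ 49^2 = 2401 ≡ 208 (mod 731)
7^8 ≡ 208^2 = 43264 ≡ 135 (mod 731)
7^16 ≡ 135^2 = 18225 ≡ 681 (mod 731)
7^32 ≡ 681^2 = 463761 ≡ 307 (mod 731)
7^64 ≡ 307^2 = 94249 ≡ 681 (mod 731)
7^128 ≡ 681^2 = 463761 ≡ 307 (mod 731)
7^256 ≡ 307^2 = 94249 ≡ 681 (mod 731)
7^512 ≡ 681^2 = 463761 ≡ 307 (mod 731)
730 = 512 + 128 + 64 + 16 + 8 + 2 in binary powers of 2.
So 7^730 ≡ 307 · 307 · 681 · 681 · 135 · 49 ≡ 36 (mod 731).
Since 36 ≠ 1, base 7 is a Fermat witness: 731 is composite.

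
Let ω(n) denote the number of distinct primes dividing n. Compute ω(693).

693 = 3^2 · 77
77 = 7 · 11
693 = 3^2 · 7 · 11, which has 3 distinct prime factors.

3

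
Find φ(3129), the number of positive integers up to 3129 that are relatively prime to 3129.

Factor: 3129 = 3 · 7 · 149.
φ(3129) = (3−1) · (7−1) · (149−1) = 2 · 6 · 148 = 1776.

1776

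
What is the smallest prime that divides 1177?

11

1177 is odd.
Digit sum 16, not divisible by 3.
Ends in 7: not divisible by 5.
7: 1177 = 7·168 + 1
11: 1177 = 11·107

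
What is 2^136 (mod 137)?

2^1 ≡ 2 (mod 137)
2^2 ≡ 2^2 = 4 ≡ 4 (mod 137)
2^4 ≡ 4^2 = 16 ≡ 16 (mod 137)
2^8 ≡ 16^2 = 256 ≡ 119 (mod 137)
2^16 ≡ 119^2 = 14161 ≡ 50 (mod 137)
2^32 ≡ 50^2 = 2500 ≡ 34 (mod 137)
2^64 ≡ 34^2 = 1156 ≡ 60 (mod 137)
2^128 ≡ 60^2 = 3600 ≡ 38 (mod 137)
136 = 128 + 8 in binary powers of 2.
So 2^136 ≡ 38 · 119 ≡ 1 (mod 137).
Since the result is 1, base 2 gives no evidence that 137 is composite.

1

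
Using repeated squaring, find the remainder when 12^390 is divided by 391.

12^1 ≡ 12 (mod 391)
12^2 ≡ 12^2 = 144 ≡ 144 (mod 391)
12^4 ≡ 144^2 = 20736 ≡ 13 (mod 391)
12^8 ≡ 13^2 = 169 ≡ 169 (mod 391)
12^16 ≡ 169^2 = 28561 ≡ 18 (mod 391)
12^32 ≡ 18^2 = 324 ≡ 324 (mod 391)
12^64 ≡ 324^2 = 104976 ≡ 188 (mod 391)
12^128 ≡ 188^2 = 35344 ≡ 154 (mod 391)
12^256 ≡ 154^2 = 23716 ≡ 256 (mod 391)
390 = 256 + 128 + 4 + 2 in binary powers of 2.
So 12^390 ≡ 256 · 154 · 13 · 144 ≡ 87 (mod 391).
Since 87 ≠ 1, base 12 is a Fermat witness: 391 is composite.

87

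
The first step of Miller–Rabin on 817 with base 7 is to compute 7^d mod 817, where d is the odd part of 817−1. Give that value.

817 − 1 = 816 = 2^4 · 51, so d = 51.
7^1 ≡ 7 (mod 817)
7^2 ≡ 7^2 = 49 ≡ 49 (mod 817)
7^4 ≡ 49^2 = 2401 ≡ 767 (mod 817)
7^8 ≡ 767^2 = 588289 ≡ 49 (mod 817)
7^16 ≡ 49^2 = 2401 ≡ 767 (mod 817)
7^32 ≡ 767^2 = 588289 ≡ 49 (mod 817)
51 = 32 + 16 + 2 + 1 in binary powers of 2.
So 7^51 ≡ 49 · 767 · 49 · 7 ≡ 343 (mod 817).
Squaring chain: 343 → 1 → 1 → 1; never reaches −1, so base 7 is a Miller–Rabin witness that 817 is composite.

343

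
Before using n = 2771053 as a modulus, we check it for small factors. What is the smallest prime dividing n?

2771053 is odd.
Digit sum 25, not divisible by 3.
Ends in 3: not divisible by 5.
7: 2771053 = 7·395864 + 5
11: 2771053 = 11·251913 + 10
13: 2771053 = 13·213157 + 12
17: 2771053 = 17·163003 + 2
19: 2771053 = 19·145844 + 17
23: 2771053 = 23·120480 + 13
29: 2771053 = 29·95553 + 16
31: 2771053 = 31·89388 + 25
37: 2771053 = 37·74893 + 12
41: 2771053 = 41·67586 + 27
43: 2771053 = 43·64443 + 4
47: 2771053 = 47·58958 + 27
53: 2771053 = 53·52284 + 1
59: 2771053 = 59·46967

59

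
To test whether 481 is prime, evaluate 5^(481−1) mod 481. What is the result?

5^1 ≡ 5 (mod 481)
5^2 ≡ 5^2 = 25 ≡ 25 (mod 481)
5^4 ≡ 25^2 = 625 ≡ 144 (mod 481)
5^8 ≡ 144^2 = 20736 ≡ 53 (mod 481)
5^16 ≡ 53^2 = 2809 ≡ 404 (mod 481)
5^32 ≡ 404^2 = 163216 ≡ 157 (mod 481)
5^64 ≡ 157^2 = 24649 ≡ 118 (mod 481)
5^128 ≡ 118^2 = 13924 ≡ 456 (mod 481)
5^256 ≡ 456^2 = 207936 ≡ 144 (mod 481)
480 = 256 + 128 + 64 + 32 in binary powers of 2.
So 5^480 ≡ 144 · 456 · 118 · 157 ≡ 417 (mod 481).
Since 417 ≠ 1, base 5 is a Fermat witness: 481 is composite.

417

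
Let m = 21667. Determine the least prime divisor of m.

21667 is odd.
Digit sum 22, not divisible by 3.
Ends in 7: not divisible by 5.
7: 21667 = 7·3095 + 2
11: 21667 = 11·1969 + 8
13: 21667 = 13·1666 + 9
17: 21667 = 17·1274 + 9
19: 21667 = 19·1140 + 7
23: 21667 = 23·942 + 1
29: 21667 = 29·747 + 4
31: 21667 = 31·698 + 29
37: 21667 = 37·585 + 22
41: 21667 = 41·528 + 19
43: 21667 = 43·503 + 38
47: 21667 = 47·461

47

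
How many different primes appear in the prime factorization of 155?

155 = 5 · 31
155 = 5 · 31, which has 2 distinct prime factors.

2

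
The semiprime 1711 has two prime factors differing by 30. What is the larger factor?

Since p = q + 30, we have 1711 = q(q + 30), so q² + 30q − 1711 = 0.
Discriminant: 30² + 4·1711 = 900 + 6844 = 7744; √7744 = 88.
q = (−30 + 88)/2 = 29, and p = q + 30 = 59.
Check: 29 · 59 = 1711.

59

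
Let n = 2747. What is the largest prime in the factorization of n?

67

2747 = 41 · 67
67 is prime.
So 2747 = 41 · 67; the largest prime factor is 67.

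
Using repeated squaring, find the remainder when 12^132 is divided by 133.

1

12^1 ≡ 12 (mod 133)
12^2 ≡ 12^2 = 144 ≡ 11 (mod 133)
12^4 ≡ 11^2 = 121 ≡ 121 (mod 133)
12^8 ≡ 121^2 = 14641 ≡ 11 (mod 133)
12^16 ≡ 11^2 = 121 ≡ 121 (mod 133)
12^32 ≡ 121^2 = 14641 ≡ 11 (mod 133)
12^64 ≡ 11^2 = 121 ≡ 121 (mod 133)
12^128 ≡ 121^2 = 14641 ≡ 11 (mod 133)
132 = 128 + 4 in binary powers of 2.
So 12^132 ≡ 11 · 121 ≡ 1 (mod 133).
Since the result is 1, base 12 gives no evidence that 133 is composite.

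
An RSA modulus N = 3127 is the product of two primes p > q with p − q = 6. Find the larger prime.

59

Since p = q + 6, we have 3127 = q(q + 6), so q² + 6q − 3127 = 0.
Discriminant: 6² + 4·3127 = 36 + 12508 = 12544; √12544 = 112.
q = (−6 + 112)/2 = 53, and p = q + 6 = 59.
Check: 53 · 59 = 3127.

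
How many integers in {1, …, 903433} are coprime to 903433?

864000

Factor: 903433 = 31 · 151 · 193.
φ(903433) = (31−1) · (151−1) · (193−1) = 30 · 150 · 192 = 864000.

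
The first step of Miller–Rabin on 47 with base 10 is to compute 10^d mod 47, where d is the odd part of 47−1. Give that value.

46

47 − 1 = 46 = 2^1 · 23, so d = 23.
10^1 ≡ 10 (mod 47)
10^2 ≡ 10^2 = 100 ≡ 6 (mod 47)
10^4 ≡ 6^2 = 36 ≡ 36 (mod 47)
10^8 ≡ 36^2 = 1296 ≡ 27 (mod 47)
10^16 ≡ 27^2 = 729 ≡ 24 (mod 47)
23 = 16 + 4 + 2 + 1 in binary powers of 2.
So 10^23 ≡ 24 · 36 · 6 · 10 ≡ 46 (mod 47).
Since 10^d ≡ 46 (mod 47), base 10 does not prove 47 composite.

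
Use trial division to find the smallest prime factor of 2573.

31

2573 is odd.
Digit sum 17, not divisible by 3.
Ends in 3: not divisible by 5.
7: 2573 = 7·367 + 4
11: 2573 = 11·233 + 10
13: 2573 = 13·197 + 12
17: 2573 = 17·151 + 6
19: 2573 = 19·135 + 8
23: 2573 = 23·111 + 20
29: 2573 = 29·88 + 21
31: 2573 = 31·83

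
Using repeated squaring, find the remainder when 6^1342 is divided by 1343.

6^1 ≡ 6 (mod 1343)
6^2 ≡ 6^2 = 36 ≡ 36 (mod 1343)
6^4 ≡ 36^2 = 1296 ≡ 1296 (mod 1343)
6^8 ≡ 1296^2 = 1679616 ≡ 866 (mod 1343)
6^16 ≡ 866^2 = 749956 ≡ 562 (mod 1343)
6^32 ≡ 562^2 = 315844 ≡ 239 (mod 1343)
6^64 ≡ 239^2 = 57121 ≡ 715 (mod 1343)
6^128 ≡ 715^2 = 511225 ≡ 885 (mod 1343)
6^256 ≡ 885^2 = 783225 ≡ 256 (mod 1343)
6^512 ≡ 256^2 = 65536 ≡ 1072 (mod 1343)
6^1024 ≡ 1072^2 = 1149184 ≡ 919 (mod 1343)
1342 = 1024 + 256 + 32 + 16 + 8 + 4 + 2 in binary powers of 2.
So 6^1342 ≡ 919 · 256 · 239 · 562 · 866 · 1296 · 36 ≡ 9 (mod 1343).
Since 9 ≠ 1, base 6 is a Fermat witness: 1343 is composite.

9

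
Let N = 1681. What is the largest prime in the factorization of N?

41

1681 = 41 · 41
41 = 41 · 1
So 1681 = 41^2; the largest prime factor is 41.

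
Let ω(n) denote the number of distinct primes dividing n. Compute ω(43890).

6

43890 = 2 · 21945
21945 = 3 · 7315
7315 = 5 · 1463
1463 = 7 · 209
209 = 11 · 19
43890 = 2 · 3 · 5 · 7 · 11 · 19, which has 6 distinct prime factors.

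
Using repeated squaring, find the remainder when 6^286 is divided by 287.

6^1 ≡ 6 (mod 287)
6^2 ≡ 6^2 = 36 ≡ 36 (mod 287)
6^4 ≡ 36^2 = 1296 ≡ 148 (mod 287)
6^8 ≡ 148^2 = 21904 ≡ 92 (mod 287)
6^16 ≡ 92^2 = 8464 ≡ 141 (mod 287)
6^32 ≡ 141^2 = 19881 ≡ 78 (mod 287)
6^64 ≡ 78^2 = 6084 ≡ 57 (mod 287)
6^128 ≡ 57^2 = 3249 ≡ 92 (mod 287)
6^256 ≡ 92^2 = 8464 ≡ 141 (mod 287)
286 = 256 + 16 + 8 + 4 + 2 in binary powers of 2.
So 6^286 ≡ 141 · 141 · 92 · 148 · 36 ≡ 162 (mod 287).
Since 162 ≠ 1, base 6 is a Fermat witness: 287 is composite.

162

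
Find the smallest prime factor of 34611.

3

34611 is odd.
Digit sum 15, divisible by 3.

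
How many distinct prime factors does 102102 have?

102102 = 2 · 51051
51051 = 3 · 17017
17017 = 7 · 2431
2431 = 11 · 221
221 = 13 · 17
102102 = 2 · 3 · 7 · 11 · 13 · 17, which has 6 distinct prime factors.

6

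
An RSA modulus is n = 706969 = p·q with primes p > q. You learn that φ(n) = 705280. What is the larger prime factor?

φ(n) = (p−1)(q−1) = n − (p+q) + 1, so p + q = 706969 − 705280 + 1 = 1690.
p and q are the roots of t² − 1690t + 706969 = 0.
Discriminant: 1690² − 4·706969 = 2856100 − 2827876 = 28224; √28224 = 168.
q = (1690 − 168)/2 = 761, p = (1690 + 168)/2 = 929.
Check: 761 · 929 = 706969.

929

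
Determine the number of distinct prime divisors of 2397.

3

2397 = 3 · 799
799 = 17 · 47
2397 = 3 · 17 · 47, which has 3 distinct prime factors.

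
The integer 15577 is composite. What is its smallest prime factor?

37

15577 is odd.
Digit sum 25, not divisible by 3.
Ends in 7: not divisible by 5.
7: 15577 = 7·2225 + 2
11: 15577 = 11·1416 + 1
13: 15577 = 13·1198 + 3
17: 15577 = 17·916 + 5
19: 15577 = 19·819 + 16
23: 15577 = 23·677 + 6
29: 15577 = 29·537 + 4
31: 15577 = 31·502 + 15
37: 15577 = 37·421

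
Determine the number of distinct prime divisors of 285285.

285285 = 3 · 95095
95095 = 5 · 19019
19019 = 7 · 2717
2717 = 11 · 247
247 = 13 · 19
285285 = 3 · 5 · 7 · 11 · 13 · 19, which has 6 distinct prime factors.

6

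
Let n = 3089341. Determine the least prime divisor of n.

3089341 is odd.
Digit sum 28, not divisible by 3.
Ends in 1: not divisible by 5.
7: 3089341 = 7·441334 + 3
11: 3089341 = 11·280849 + 2
13: 3089341 = 13·237641 + 8
17: 3089341 = 17·181725 + 16
19: 3089341 = 19·162596 + 17
23: 3089341 = 23·134319 + 4
29: 3089341 = 29·106529

29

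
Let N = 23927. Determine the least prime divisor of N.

23927 is odd.
Digit sum 23, not divisible by 3.
Ends in 7: not divisible by 5.
7: 23927 = 7·3418 + 1
11: 23927 = 11·2175 + 2
13: 23927 = 13·1840 + 7
17: 23927 = 17·1407 + 8
19: 23927 = 19·1259 + 6
23: 23927 = 23·1040 + 7
29: 23927 = 29·825 + 2
31: 23927 = 31·771 + 26
37: 23927 = 37·646 + 25
41: 23927 = 41·583 + 24
43: 23927 = 43·556 + 19
47: 23927 = 47·509 + 4
53: 23927 = 53·451 + 24
59: 23927 = 59·405 + 32
61: 23927 = 61·392 + 15
67: 23927 = 67·357 + 8
71: 23927 = 71·337

71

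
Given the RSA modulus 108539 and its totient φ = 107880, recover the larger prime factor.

349

φ(n) = (p−1)(q−1) = n − (p+q) + 1, so p + q = 108539 − 107880 + 1 = 660.
p and q are the roots of t² − 660t + 108539 = 0.
Discriminant: 660² − 4·108539 = 435600 − 434156 = 1444; √1444 = 38.
q = (660 − 38)/2 = 311, p = (660 + 38)/2 = 349.
Check: 311 · 349 = 108539.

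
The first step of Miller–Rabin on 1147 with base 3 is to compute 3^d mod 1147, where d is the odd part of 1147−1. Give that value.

1147 − 1 = 1146 = 2^1 · 573, so d = 573.
3^1 ≡ 3 (mod 1147)
3^2 ≡ 3^2 = 9 ≡ 9 (mod 1147)
3^4 ≡ 9^2 = 81 ≡ 81 (mod 1147)
3^8 ≡ 81^2 = 6561 ≡ 826 (mod 1147)
3^16 ≡ 826^2 = 682276 ≡ 958 (mod 1147)
3^32 ≡ 958^2 = 917764 ≡ 164 (mod 1147)
3^64 ≡ 164^2 = 26896 ≡ 515 (mod 1147)
3^128 ≡ 515^2 = 265225 ≡ 268 (mod 1147)
3^256 ≡ 268^2 = 71824 ≡ 710 (mod 1147)
3^512 ≡ 710^2 = 504100 ≡ 567 (mod 1147)
573 = 512 + 32 + 16 + 8 + 4 + 1 in binary powers of 2.
So 3^573 ≡ 567 · 164 · 958 · 826 · 81 · 3 ≡ 492 (mod 1147).
Squaring chain: 492; never reaches −1, so base 3 is a Miller–Rabin witness that 1147 is composite.

492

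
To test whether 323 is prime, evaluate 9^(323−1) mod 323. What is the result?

251

9^1 ≡ 9 (mod 323)
9^2 ≡ 9^2 = 81 ≡ 81 (mod 323)
9^4 ≡ 81^2 = 6561 ≡ 101 (mod 323)
9^8 ≡ 101^2 = 10201 ≡ 188 (mod 323)
9^16 ≡ 188^2 = 35344 ≡ 137 (mod 323)
9^32 ≡ 137^2 = 18769 ≡ 35 (mod 323)
9^64 ≡ 35^2 = 1225 ≡ 256 (mod 323)
9^128 ≡ 256^2 = 65536 ≡ 290 (mod 323)
9^256 ≡ 290^2 = 84100 ≡ 120 (mod 323)
322 = 256 + 64 + 2 in binary powers of 2.
So 9^322 ≡ 120 · 256 · 81 ≡ 251 (mod 323).
Since 251 ≠ 1, base 9 is a Fermat witness: 323 is composite.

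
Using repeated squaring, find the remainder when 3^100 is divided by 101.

1

3^1 ≡ 3 (mod 101)
3^2 ≡ 3^2 = 9 ≡ 9 (mod 101)
3^4 ≡ 9^2 = 81 ≡ 81 (mod 101)
3^8 ≡ 81^2 = 6561 ≡ 97 (mod 101)
3^16 ≡ 97^2 = 9409 ≡ 16 (mod 101)
3^32 ≡ 16^2 = 256 ≡ 54 (mod 101)
3^64 ≡ 54^2 = 2916 ≡ 88 (mod 101)
100 = 64 + 32 + 4 in binary powers of 2.
So 3^100 ≡ 88 · 54 · 81 ≡ 1 (mod 101).
Since the result is 1, base 3 gives no evidence that 101 is composite.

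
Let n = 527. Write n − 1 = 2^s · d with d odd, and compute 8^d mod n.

202

527 − 1 = 526 = 2^1 · 263, so d = 263.
8^1 ≡ 8 (mod 527)
8^2 ≡ 8^2 = 64 ≡ 64 (mod 527)
8^4 ≡ 64^2 = 4096 ≡ 407 (mod 527)
8^8 ≡ 407^2 = 165649 ≡ 171 (mod 527)
8^16 ≡ 171^2 = 29241 ≡ 256 (mod 527)
8^32 ≡ 256^2 = 65536 ≡ 188 (mod 527)
8^64 ≡ 188^2 = 35344 ≡ 35 (mod 527)
8^128 ≡ 35^2 = 1225 ≡ 171 (mod 527)
8^256 ≡ 171^2 = 29241 ≡ 256 (mod 527)
263 = 256 + 4 + 2 + 1 in binary powers of 2.
So 8^263 ≡ 256 · 407 · 64 · 8 ≡ 202 (mod 527).
Squaring chain: 202; never reaches −1, so base 8 is a Miller–Rabin witness that 527 is composite.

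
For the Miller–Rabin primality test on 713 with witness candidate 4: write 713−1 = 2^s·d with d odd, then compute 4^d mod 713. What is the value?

349

713 − 1 = 712 = 2^3 · 89, so d = 89.
4^1 ≡ 4 (mod 713)
4^2 ≡ 4^2 = 16 ≡ 16 (mod 713)
4^4 ≡ 16^2 = 256 ≡ 256 (mod 713)
4^8 ≡ 256^2 = 65536 ≡ 653 (mod 713)
4^16 ≡ 653^2 = 426409 ≡ 35 (mod 713)
4^32 ≡ 35^2 = 1225 ≡ 512 (mod 713)
4^64 ≡ 512^2 = 262144 ≡ 473 (mod 713)
89 = 64 + 16 + 8 + 1 in binary powers of 2.
So 4^89 ≡ 473 · 35 · 653 · 4 ≡ 349 (mod 713).
Squaring chain: 349 → 591 → 624; never reaches −1, so base 4 is a Miller–Rabin witness that 713 is composite.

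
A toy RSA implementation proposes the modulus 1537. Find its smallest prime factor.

29

1537 is odd.
Digit sum 16, not divisible by 3.
Ends in 7: not divisible by 5.
7: 1537 = 7·219 + 4
11: 1537 = 11·139 + 8
13: 1537 = 13·118 + 3
17: 1537 = 17·90 + 7
19: 1537 = 19·80 + 17
23: 1537 = 23·66 + 19
29: 1537 = 29·53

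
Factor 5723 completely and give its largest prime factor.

5723 = 59 · 97
97 is prime.
So 5723 = 59 · 97; the largest prime factor is 97.

97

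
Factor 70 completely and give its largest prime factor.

7

70 = 2 · 35
35 = 5 · 7
7 is prime.
So 70 = 2 · 5 · 7; the largest prime factor is 7.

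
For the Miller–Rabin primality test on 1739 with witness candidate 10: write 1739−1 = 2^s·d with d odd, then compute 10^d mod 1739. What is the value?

655

1739 − 1 = 1738 = 2^1 · 869, so d = 869.
10^1 ≡ 10 (mod 1739)
10^2 ≡ 10^2 = 100 ≡ 100 (mod 1739)
10^4 ≡ 100^2 = 10000 ≡ 1305 (mod 1739)
10^8 ≡ 1305^2 = 1703025 ≡ 544 (mod 1739)
10^16 ≡ 544^2 = 295936 ≡ 306 (mod 1739)
10^32 ≡ 306^2 = 93636 ≡ 1469 (mod 1739)
10^64 ≡ 1469^2 = 2157961 ≡ 1601 (mod 1739)
10^128 ≡ 1601^2 = 2563201 ≡ 1654 (mod 1739)
10^256 ≡ 1654^2 = 2735716 ≡ 269 (mod 1739)
10^512 ≡ 269^2 = 72361 ≡ 1062 (mod 1739)
869 = 512 + 256 + 64 + 32 + 4 + 1 in binary powers of 2.
So 10^869 ≡ 1062 · 269 · 1601 · 1469 · 1305 · 10 ≡ 655 (mod 1739).
Squaring chain: 655; never reaches −1, so base 10 is a Miller–Rabin witness that 1739 is composite.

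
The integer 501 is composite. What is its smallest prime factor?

501 is odd.
Digit sum 6, divisible by 3.

3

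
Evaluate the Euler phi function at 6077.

5916

Factor: 6077 = 59 · 103.
φ(6077) = (59−1) · (103−1) = 58 · 102 = 5916.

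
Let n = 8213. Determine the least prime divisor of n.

43

8213 is odd.
Digit sum 14, not divisible by 3.
Ends in 3: not divisible by 5.
7: 8213 = 7·1173 + 2
11: 8213 = 11·746 + 7
13: 8213 = 13·631 + 10
17: 8213 = 17·483 + 2
19: 8213 = 19·432 + 5
23: 8213 = 23·357 + 2
29: 8213 = 29·283 + 6
31: 8213 = 31·264 + 29
37: 8213 = 37·221 + 36
41: 8213 = 41·200 + 13
43: 8213 = 43·191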